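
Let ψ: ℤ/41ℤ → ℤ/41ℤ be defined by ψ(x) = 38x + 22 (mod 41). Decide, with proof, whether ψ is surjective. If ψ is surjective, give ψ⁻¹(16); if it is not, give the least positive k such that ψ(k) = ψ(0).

Since gcd(38, 41) = 1, 38 is invertible modulo 41. Euclid's algorithm: 41 = 1·38 + 3, 38 = 12·3 + 2, 3 = 1·2 + 1; back-substituting gives 1 = 27·38 − 25·41, so 38⁻¹ ≡ 27 (mod 41).
Then y ↦ 27(y − 22) is a two-sided inverse to ψ, so every y ∈ ℤ/41ℤ has a preimage.
So ψ is surjective.
Since ψ is surjective, we compute ψ⁻¹(16): solve 38x + 22 ≡ 16 (mod 41), i.e. 38x ≡ 35 (mod 41).
Multiplying by 38⁻¹ = 27 gives x ≡ 27·35 = 945 = 23·41 + 2 ≡ 2 (mod 41).
Check: ψ(2) = 38·2 + 22 = 98 = 2·41 + 16 ≡ 16 (mod 41).

2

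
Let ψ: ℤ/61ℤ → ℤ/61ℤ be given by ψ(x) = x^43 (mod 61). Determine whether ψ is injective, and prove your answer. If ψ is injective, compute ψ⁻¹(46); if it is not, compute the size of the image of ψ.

Since 61 is prime, the nonzero elements of ℤ/61ℤ form a cyclic group of order 60.
As gcd(43, 60) = 1, raising to the 43rd power is a bijection on this group: if x_1^43 ≡ x_2^43 then (x_1x_2^{−1})^43 = 1, and the only element of order dividing gcd(43, 60) = 1 is 1, so x_1 = x_2.
With ψ(0) = 0 this makes ψ injective on all of ℤ/61ℤ, hence bijective (finite equal-size domain and codomain). In particular ψ is injective.
Since ψ is injective, we find the preimage of 46. The inverse of x ↦ x^43 on (ℤ/61ℤ)^× is x ↦ x^7, because 43·7 = 301 = 5·60 + 1 ≡ 1 (mod 60) and x^{60} = 1 for x ≠ 0 (Fermat). So ψ⁻¹(46) = 46^7 mod 61.
Repeated squaring mod 61: 46^1 ≡ 46, 46^2 ≡ 46² = 2116 ≡ 42, 46^4 ≡ 42² = 1764 ≡ 56. Since 7 = 4 + 2 + 1, 46^7 ≡ 56·42·46: 56·42 = 2352 ≡ 34, then 34·46 = 1564 ≡ 39. So 46^7 ≡ 39 (mod 61).
Hence ψ⁻¹(46) = 39.

39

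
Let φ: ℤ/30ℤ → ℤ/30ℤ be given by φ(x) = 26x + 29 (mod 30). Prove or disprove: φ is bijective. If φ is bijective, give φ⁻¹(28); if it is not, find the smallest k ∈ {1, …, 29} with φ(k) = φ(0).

We have gcd(26, 30) = 2 > 1. Taking u = 0 and v = 15: φ(0) = 29 and φ(15) = 26·15 + 29 = 419 ≡ 29 (mod 30).
So φ(0) = φ(15) while 0 ≠ 15, thus φ is not injective, hence not bijective.
Since φ is not bijective, we find the least positive k with φ(k) = φ(0): this means 26k ≡ 0 (mod 30), i.e. 30 ∣ 26k. Since gcd(26, 30) = 2, dividing through by 2 this holds exactly when 15 ∣ 13k, and as gcd(13, 15) = 1, exactly when 15 ∣ k.
The smallest positive such k is 15.

15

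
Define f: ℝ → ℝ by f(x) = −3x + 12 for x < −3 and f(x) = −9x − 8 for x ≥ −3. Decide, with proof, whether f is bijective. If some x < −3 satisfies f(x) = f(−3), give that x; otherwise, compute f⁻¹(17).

-25/9

Both pieces are strictly decreasing (slopes −3 and −9), so each is injective on its own interval.
The left piece maps (−∞, −3) onto (21, ∞); the right piece maps [−3, ∞) onto (−∞, 19].
The images leave a gap (21 has no preimage), so f is not surjective, hence not bijective.
Because the two images are disjoint, no x < −3 has f(x) = f(−3), so we compute f⁻¹(17): 17 lies in (−∞, 19], so solve −9x − 8 = 17: x = (17 + 8)/(−9) = −25/9.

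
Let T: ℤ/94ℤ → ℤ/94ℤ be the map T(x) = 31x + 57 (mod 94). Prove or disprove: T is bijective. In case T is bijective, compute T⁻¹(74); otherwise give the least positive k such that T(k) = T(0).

43

By definition, T is injective when T(u) = T(v) forces u = v.
If T(u) = T(v), then 31u ≡ 31v (mod 94). Because gcd(31, 94) = 1, we may cancel 31 to get u ≡ v (mod 94).
We now compute 31⁻¹ mod 94 explicitly. Euclid's algorithm: 94 = 3·31 + 1; back-substituting gives 1 = 91·31 − 30·94, so 31⁻¹ ≡ 91 (mod 94).
For any y ∈ ℤ/94ℤ, x = 91(y − 57) mod 94 satisfies T(x) = 31·91(y − 57) + 57 ≡ y (since 31·91 ≡ 1 mod 94). So every y has a preimage.
Thus T is bijective.
Since T is bijective, we find T⁻¹(74): we need 31x ≡ 74 − 57 ≡ 17 (mod 94). Using 31⁻¹ = 91: x ≡ 91·17 = 1547 = 16·94 + 43, so x = 43.
Check: T(43) = 31·43 + 57 = 1390 = 14·94 + 74 ≡ 74 (mod 94).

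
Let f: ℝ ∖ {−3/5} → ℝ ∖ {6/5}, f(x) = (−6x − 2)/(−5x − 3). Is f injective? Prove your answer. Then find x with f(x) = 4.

Suppose f(a) = f(b). Cross-multiplying: (−6a − 2)(−5b − 3) = (−6b − 2)(−5a − 3).
Expanding both sides and cancelling the symmetric terms leaves 8·(a − b) = 0. Since 8 ≠ 0, a = b. Hence f is injective.
Solving f(x) = 4: cross-multiplying gives −6x − 2 = 4(−5x − 3), which rearranges to 14x = −10, so x = −5/7.

-5/7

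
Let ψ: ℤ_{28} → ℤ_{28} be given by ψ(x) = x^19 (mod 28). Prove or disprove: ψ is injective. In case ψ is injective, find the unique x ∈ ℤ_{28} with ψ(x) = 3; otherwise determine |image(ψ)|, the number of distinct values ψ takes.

21

ψ(0) = 0^19 = 0.
ψ(14): Repeated squaring mod 28: 14^1 ≡ 14, 14^2 ≡ 14² = 196 ≡ 0, 14^4 ≡ 0² = 0, 14^8 ≡ 0² = 0, 14^16 ≡ 0² = 0. Since 19 = 16 + 2 + 1, 14^19 ≡ 0·0·14: 0·0 = 0, then 0·14 = 0. So 14^19 ≡ 0 (mod 28).
So ψ(0) = ψ(14) = 0 while 0 ≠ 14, thus ψ is not injective.
Since ψ is not injective, we determine |image(ψ)|. Computing x^19 mod 28 for each x (by repeated squaring, reducing mod 28 at every step), the values ψ(0), ψ(1), …, ψ(27) are: 0, 1, 16, 3, 4, 5, 20, 7, 8, 9, 24, 11, 12, 13, 0, 15, 16, 17, 4, 19, 20, 21, 8, 23, 24, 25, 12, 27.
The distinct values are {0, 1, 3, 4, 5, 7, 8, 9, 11, 12, 13, 15, 16, 17, 19, 20, 21, 23, 24, 25, 27}; there are 21 of them.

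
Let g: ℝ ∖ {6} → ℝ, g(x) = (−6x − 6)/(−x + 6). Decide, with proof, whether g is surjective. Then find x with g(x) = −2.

If g(x) = 6, cross-multiplying gives −1(−6x − 6) = −6(−x + 6), which simplifies to 6 = −36 — false.  So 6 has no preimage and g is not surjective.
Solving g(x) = −2: cross-multiplying gives −6x − 6 = −2(−x + 6), which rearranges to −8x = −6, so x = 3/4.

3/4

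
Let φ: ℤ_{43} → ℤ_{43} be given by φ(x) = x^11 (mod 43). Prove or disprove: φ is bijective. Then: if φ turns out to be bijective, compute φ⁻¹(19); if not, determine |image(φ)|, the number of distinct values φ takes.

26

Since 43 is prime, the nonzero elements of ℤ_{43} form a cyclic group of order 42.
As gcd(11, 42) = 1, raising to the 11th power is a bijection on this group: if u^11 ≡ v^11 then (uv^{−1})^11 = 1, and the only element of order dividing gcd(11, 42) = 1 is 1, so u = v.
With φ(0) = 0 this makes φ injective on all of ℤ_{43}, hence bijective (finite equal-size domain and codomain). In particular φ is bijective.
Since φ is bijective, we find the preimage of 19. The inverse of x ↦ x^11 on (ℤ_{43})^× is x ↦ x^23, because 11·23 = 253 = 6·42 + 1 ≡ 1 (mod 42) and x^{42} = 1 for x ≠ 0 (Fermat). So φ⁻¹(19) = 19^23 mod 43.
Repeated squaring mod 43: 19^1 ≡ 19, 19^2 ≡ 19² = 361 ≡ 17, 19^4 ≡ 17² = 289 ≡ 31, 19^8 ≡ 31² = 961 ≡ 15, 19^16 ≡ 15² = 225 ≡ 10. Since 23 = 16 + 4 + 2 + 1, 19^23 ≡ 10·31·17·19: 10·31 = 310 ≡ 9, then 9·17 = 153 ≡ 24, then 24·19 = 456 ≡ 26. So 19^23 ≡ 26 (mod 43).
Hence φ⁻¹(19) = 26.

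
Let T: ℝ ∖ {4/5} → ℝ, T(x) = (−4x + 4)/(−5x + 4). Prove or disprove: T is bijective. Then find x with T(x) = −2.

If T(x) = 4/5, cross-multiplying gives −5(−4x + 4) = −4(−5x + 4), which simplifies to −20 = −16 — false.  So 4/5 has no preimage and T is not surjective.
So T is not bijective.
Solving T(x) = −2: cross-multiplying gives −4x + 4 = −2(−5x + 4), which rearranges to −14x = −12, so x = 6/7.

6/7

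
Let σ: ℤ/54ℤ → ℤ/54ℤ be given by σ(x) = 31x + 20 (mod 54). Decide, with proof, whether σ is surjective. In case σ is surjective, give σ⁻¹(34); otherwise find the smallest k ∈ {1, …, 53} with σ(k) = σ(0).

44

Since gcd(31, 54) = 1, 31 is invertible modulo 54. Euclid's algorithm: 54 = 1·31 + 23, 31 = 1·23 + 8, 23 = 2·8 + 7, 8 = 1·7 + 1; back-substituting gives 1 = 7·31 − 4·54, so 31⁻¹ ≡ 7 (mod 54).
For any y ∈ ℤ/54ℤ, x = 7(y − 20) mod 54 satisfies σ(x) = 31·7(y − 20) + 20 ≡ y (since 31·7 ≡ 1 mod 54). So every y has a preimage.
Hence σ is surjective.
Since σ is surjective, we compute σ⁻¹(34): solve 31x + 20 ≡ 34 (mod 54), i.e. 31x ≡ 14 (mod 54).
Multiplying by 31⁻¹ = 7 gives x ≡ 7·14 = 98 = 1·54 + 44 ≡ 44 (mod 54).
Check: σ(44) = 31·44 + 20 = 1384 = 25·54 + 34 ≡ 34 (mod 54).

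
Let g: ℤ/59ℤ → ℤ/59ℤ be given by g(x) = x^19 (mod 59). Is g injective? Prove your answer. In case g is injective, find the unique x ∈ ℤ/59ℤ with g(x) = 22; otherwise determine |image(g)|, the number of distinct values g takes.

19

Since 59 is prime, the nonzero elements of ℤ/59ℤ form a cyclic group of order 58.
As gcd(19, 58) = 1, raising to the 19th power is a bijection on this group: if x_1^19 ≡ x_2^19 then (x_1x_2^{−1})^19 = 1, and the only element of order dividing gcd(19, 58) = 1 is 1, so x_1 = x_2.
With g(0) = 0 this makes g injective on all of ℤ/59ℤ, hence bijective (finite equal-size domain and codomain). In particular g is injective.
Since g is injective, we find the preimage of 22. The inverse of x ↦ x^19 on (ℤ/59ℤ)^× is x ↦ x^55, because 19·55 = 1045 = 18·58 + 1 ≡ 1 (mod 58) and x^{58} = 1 for x ≠ 0 (Fermat). So g⁻¹(22) = 22^55 mod 59.
Repeated squaring mod 59: 22^1 ≡ 22, 22^2 ≡ 22² = 484 ≡ 12, 22^4 ≡ 12² = 144 ≡ 26, 22^8 ≡ 26² = 676 ≡ 27, 22^16 ≡ 27² = 729 ≡ 21, 22^32 ≡ 21² = 441 ≡ 28. Since 55 = 32 + 16 + 4 + 2 + 1, 22^55 ≡ 28·21·26·12·22: 28·21 = 588 ≡ 57, then 57·26 = 1482 ≡ 7, then 7·12 = 84 ≡ 25, then 25·22 = 550 ≡ 19. So 22^55 ≡ 19 (mod 59).
Hence g⁻¹(22) = 19.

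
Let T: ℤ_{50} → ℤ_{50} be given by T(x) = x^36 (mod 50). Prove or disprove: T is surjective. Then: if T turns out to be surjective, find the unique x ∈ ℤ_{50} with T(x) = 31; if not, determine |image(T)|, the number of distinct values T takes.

T(1) = 1^36 = 1.
T(7): Repeated squaring mod 50: 7^1 ≡ 7, 7^2 ≡ 7² = 49, 7^4 ≡ 49² = 2401 ≡ 1, 7^8 ≡ 1² = 1, 7^16 ≡ 1² = 1, 7^32 ≡ 1² = 1. Since 36 = 32 + 4, 7^36 ≡ 1·1: 1·1 = 1. So 7^36 ≡ 1 (mod 50).
So T(1) = T(7) = 1 while 1 ≠ 7, hence T is not injective.
A non-injective map from the 50-element set ℤ_{50} to itself takes at most 49 distinct values, so it cannot be surjective. Hence T is not surjective.
Since T is not surjective, we determine |image(T)|. Computing x^36 mod 50 for each x (by repeated squaring, reducing mod 50 at every step), the values T(0), T(1), …, T(49) are: 0, 1, 36, 21, 46, 25, 6, 1, 6, 41, 0, 11, 16, 41, 36, 25, 16, 31, 26, 31, 0, 21, 46, 11, 26, 25, 26, 11, 46, 21, 0, 31, 26, 31, 16, 25, 36, 41, 16, 11, 0, 41, 6, 1, 6, 25, 46, 21, 36, 1.
The distinct values are {0, 1, 6, 11, 16, 21, 25, 26, 31, 36, 41, 46}; there are 12 of them.

12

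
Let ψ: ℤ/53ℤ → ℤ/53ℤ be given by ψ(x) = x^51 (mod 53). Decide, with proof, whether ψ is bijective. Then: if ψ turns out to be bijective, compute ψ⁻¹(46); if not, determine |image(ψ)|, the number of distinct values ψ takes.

15

Since 53 is prime, the nonzero elements of ℤ/53ℤ form a cyclic group of order 52.
As gcd(51, 52) = 1, raising to the 51st power is a bijection on this group: if u^51 ≡ v^51 then (uv^{−1})^51 = 1, and the only element of order dividing gcd(51, 52) = 1 is 1, so u = v.
With ψ(0) = 0 this makes ψ injective on all of ℤ/53ℤ, hence bijective (finite equal-size domain and codomain). In particular ψ is bijective.
Since ψ is bijective, we find the preimage of 46. The inverse of x ↦ x^51 on (ℤ/53ℤ)^× is x ↦ x^51, because 51·51 = 2601 = 50·52 + 1 ≡ 1 (mod 52) and x^{52} = 1 for x ≠ 0 (Fermat). So ψ⁻¹(46) = 46^51 mod 53.
Repeated squaring mod 53: 46^1 ≡ 46, 46^2 ≡ 46² = 2116 ≡ 49, 46^4 ≡ 49² = 2401 ≡ 16, 46^8 ≡ 16² = 256 ≡ 44, 46^16 ≡ 44² = 1936 ≡ 28, 46^32 ≡ 28² = 784 ≡ 42. Since 51 = 32 + 16 + 2 + 1, 46^51 ≡ 42·28·49·46: 42·28 = 1176 ≡ 10, then 10·49 = 490 ≡ 13, then 13·46 = 598 ≡ 15. So 46^51 ≡ 15 (mod 53).
Hence ψ⁻¹(46) = 15.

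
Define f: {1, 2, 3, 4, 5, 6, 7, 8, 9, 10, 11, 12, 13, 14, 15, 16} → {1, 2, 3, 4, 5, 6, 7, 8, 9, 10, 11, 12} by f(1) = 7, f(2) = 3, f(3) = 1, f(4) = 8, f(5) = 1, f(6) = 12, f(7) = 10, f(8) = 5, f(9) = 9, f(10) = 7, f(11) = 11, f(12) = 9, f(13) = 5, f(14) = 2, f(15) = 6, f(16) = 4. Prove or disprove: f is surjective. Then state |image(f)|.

Every element of the codomain has a preimage: 1 = f(3), 2 = f(14), 3 = f(2), 4 = f(16), 5 = f(8), 6 = f(15), 7 = f(1), 8 = f(4), 9 = f(9), 10 = f(7), 11 = f(11), 12 = f(6).
So f is surjective.
The image of f is {1, 2, 3, 4, 5, 6, 7, 8, 9, 10, 11, 12}, which has 12 elements.

12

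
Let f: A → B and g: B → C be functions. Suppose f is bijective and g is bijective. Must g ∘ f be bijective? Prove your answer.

bijective

Injectivity: if g(f(a)) = g(f(b)) then f(a) = f(b) (g injective) so a = b (f injective).
Surjectivity: for c ∈ C pick b with g(b) = c, then a with f(a) = b; then (g ∘ f)(a) = c.
So g ∘ f is bijective.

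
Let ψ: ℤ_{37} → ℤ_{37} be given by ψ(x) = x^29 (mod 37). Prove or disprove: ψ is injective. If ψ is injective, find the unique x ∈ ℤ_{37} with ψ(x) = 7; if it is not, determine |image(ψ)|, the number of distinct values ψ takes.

9

Since 37 is prime, the nonzero elements of ℤ_{37} form a cyclic group of order 36.
As gcd(29, 36) = 1, raising to the 29th power is a bijection on this group: if a^29 ≡ b^29 then (ab^{−1})^29 = 1, and the only element of order dividing gcd(29, 36) = 1 is 1, so a = b.
With ψ(0) = 0 this makes ψ injective on all of ℤ_{37}, hence bijective (finite equal-size domain and codomain). In particular ψ is injective.
Since ψ is injective, we find the preimage of 7. The inverse of x ↦ x^29 on (ℤ_{37})^× is x ↦ x^5, because 29·5 = 145 = 4·36 + 1 ≡ 1 (mod 36) and x^{36} = 1 for x ≠ 0 (Fermat). So ψ⁻¹(7) = 7^5 mod 37.
Repeated squaring mod 37: 7^1 ≡ 7, 7^2 ≡ 7² = 49 ≡ 12, 7^4 ≡ 12² = 144 ≡ 33. Since 5 = 4 + 1, 7^5 ≡ 33·7: 33·7 = 231 ≡ 9. So 7^5 ≡ 9 (mod 37).
Hence ψ⁻¹(7) = 9.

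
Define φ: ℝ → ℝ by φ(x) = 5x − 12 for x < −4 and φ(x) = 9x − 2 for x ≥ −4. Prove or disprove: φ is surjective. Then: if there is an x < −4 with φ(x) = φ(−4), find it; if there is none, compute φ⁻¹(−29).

-26/5

Both pieces are strictly increasing (slopes 5 and 9), so each is injective on its own interval.
The left piece maps (−∞, −4) onto (−∞, −32); the right piece maps [−4, ∞) onto [−38, ∞).
The union (−∞, −32) ∪ [−38, ∞) covers ℝ, so φ is surjective.
For the follow-up: the images overlap, so an x < −4 with φ(x) = φ(−4) exists. φ(−4) = −38; solving 5x − 12 = −38 for x < −4 gives x = (−38 + 12)/5 = −26/5.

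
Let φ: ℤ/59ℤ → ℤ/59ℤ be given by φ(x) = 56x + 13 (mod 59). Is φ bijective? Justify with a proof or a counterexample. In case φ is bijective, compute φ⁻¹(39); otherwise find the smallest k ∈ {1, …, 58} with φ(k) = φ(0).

If φ(x_1) = φ(x_2), then 56x_1 ≡ 56x_2 (mod 59). Because gcd(56, 59) = 1, we may cancel 56 to get x_1 ≡ x_2 (mod 59).
We now compute 56⁻¹ mod 59 explicitly. Euclid's algorithm: 59 = 1·56 + 3, 56 = 18·3 + 2, 3 = 1·2 + 1; back-substituting gives 1 = 39·56 − 37·59, so 56⁻¹ ≡ 39 (mod 59).
For any y ∈ ℤ/59ℤ, x = 39(y − 13) mod 59 satisfies φ(x) = 56·39(y − 13) + 13 ≡ y (since 56·39 ≡ 1 mod 59). So every y has a preimage.
Hence φ is bijective.
Since φ is bijective, we find φ⁻¹(39): we need 56x ≡ 39 − 13 ≡ 26 (mod 59). Using 56⁻¹ = 39: x ≡ 39·26 = 1014 = 17·59 + 11, so x = 11.
Check: φ(11) = 56·11 + 13 = 629 = 10·59 + 39 ≡ 39 (mod 59).

11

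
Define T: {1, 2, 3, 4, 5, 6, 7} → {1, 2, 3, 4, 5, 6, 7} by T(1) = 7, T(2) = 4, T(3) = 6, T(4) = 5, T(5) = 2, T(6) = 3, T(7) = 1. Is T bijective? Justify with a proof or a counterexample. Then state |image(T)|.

7

The values 7, 4, 6, 5, 2, 3, 1 are a permutation of {1, 2, 3, 4, 5, 6, 7}: each element appears exactly once.
So T is injective and surjective, hence bijective.
The image of T is {1, 2, 3, 4, 5, 6, 7}, which has 7 elements.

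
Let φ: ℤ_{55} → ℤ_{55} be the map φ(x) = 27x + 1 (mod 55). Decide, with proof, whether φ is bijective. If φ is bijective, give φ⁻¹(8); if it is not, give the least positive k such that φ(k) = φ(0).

If φ(u) = φ(v), then 27u ≡ 27v (mod 55). Because gcd(27, 55) = 1, we may cancel 27 to get u ≡ v (mod 55).
We now compute 27⁻¹ mod 55 explicitly. Euclid's algorithm: 55 = 2·27 + 1; back-substituting gives 1 = 53·27 − 26·55, so 27⁻¹ ≡ 53 (mod 55).
Then y ↦ 53(y − 1) is a two-sided inverse to φ, so every y ∈ ℤ_{55} has a preimage.
Therefore φ is bijective.
Since φ is bijective, we compute φ⁻¹(8): solve 27x + 1 ≡ 8 (mod 55), i.e. 27x ≡ 7 (mod 55).
Multiplying by 27⁻¹ = 53 gives x ≡ 53·7 = 371 = 6·55 + 41 ≡ 41 (mod 55).
Check: φ(41) = 27·41 + 1 = 1108 = 20·55 + 8 ≡ 8 (mod 55).

41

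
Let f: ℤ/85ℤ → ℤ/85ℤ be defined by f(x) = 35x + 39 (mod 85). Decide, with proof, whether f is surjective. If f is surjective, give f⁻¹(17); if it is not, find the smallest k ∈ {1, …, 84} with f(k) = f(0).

17

Since gcd(35, 85) = 5, we have 35x ≡ 0 (mod 5) for all x, so f(x) ≡ 4 (mod 5).
But 0 ≢ 4 (mod 5), so 0 ∈ ℤ/85ℤ has no preimage. Therefore f is not surjective.
Since f is not surjective, we find the least positive k with f(k) = f(0): this means 35k ≡ 0 (mod 85), i.e. 85 ∣ 35k. Since gcd(35, 85) = 5, dividing through by 5 this holds exactly when 17 ∣ 7k, and as gcd(7, 17) = 1, exactly when 17 ∣ k.
The smallest positive such k is 17.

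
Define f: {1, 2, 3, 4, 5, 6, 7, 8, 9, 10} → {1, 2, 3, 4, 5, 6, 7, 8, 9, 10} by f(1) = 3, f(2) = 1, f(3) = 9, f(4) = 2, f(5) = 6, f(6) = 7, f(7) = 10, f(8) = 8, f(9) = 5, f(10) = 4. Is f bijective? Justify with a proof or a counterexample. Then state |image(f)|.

10

The values 3, 1, 9, 2, 6, 7, 10, 8, 5, 4 are a permutation of {1, 2, 3, 4, 5, 6, 7, 8, 9, 10}: each element appears exactly once.
So f is injective and surjective, hence bijective.
The image of f is {1, 2, 3, 4, 5, 6, 7, 8, 9, 10}, which has 10 elements.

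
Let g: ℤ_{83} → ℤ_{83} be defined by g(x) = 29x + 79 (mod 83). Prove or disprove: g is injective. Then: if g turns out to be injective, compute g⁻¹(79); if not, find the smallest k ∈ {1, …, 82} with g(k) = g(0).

0

Suppose g(x_1) = g(x_2) in ℤ_{83}. Then 29x_1 + 79 ≡ 29x_2 + 79 (mod 83), hence 29(x_1 − x_2) ≡ 0 (mod 83).
Since gcd(29, 83) = 1, 29 is invertible modulo 83, so x_1 − x_2 ≡ 0 (mod 83), i.e. x_1 = x_2.
Thus g is injective.
We now compute 29⁻¹ mod 83 explicitly. Euclid's algorithm: 83 = 2·29 + 25, 29 = 1·25 + 4, 25 = 6·4 + 1; back-substituting gives 1 = 63·29 − 22·83, so 29⁻¹ ≡ 63 (mod 83).
Since g is injective, we compute g⁻¹(79): solve 29x + 79 ≡ 79 (mod 83), i.e. 29x ≡ 0 (mod 83).
Multiplying by 29⁻¹ = 63 gives x ≡ 63·0 = 0 ≡ 0 (mod 83).
Check: g(0) = 29·0 + 79 = 79 ≡ 79 (mod 83).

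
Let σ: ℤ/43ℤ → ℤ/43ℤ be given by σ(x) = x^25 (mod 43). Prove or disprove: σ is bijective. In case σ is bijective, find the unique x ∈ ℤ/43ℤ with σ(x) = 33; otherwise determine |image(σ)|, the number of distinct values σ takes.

12

Since 43 is prime, the nonzero elements of ℤ/43ℤ form a cyclic group of order 42.
As gcd(25, 42) = 1, raising to the 25th power is a bijection on this group: if s^25 ≡ t^25 then (st^{−1})^25 = 1, and the only element of order dividing gcd(25, 42) = 1 is 1, so s = t.
With σ(0) = 0 this makes σ injective on all of ℤ/43ℤ, hence bijective (finite equal-size domain and codomain). In particular σ is bijective.
Since σ is bijective, we find the preimage of 33. The inverse of x ↦ x^25 on (ℤ/43ℤ)^× is x ↦ x^37, because 25·37 = 925 = 22·42 + 1 ≡ 1 (mod 42) and x^{42} = 1 for x ≠ 0 (Fermat). So σ⁻¹(33) = 33^37 mod 43.
Repeated squaring mod 43: 33^1 ≡ 33, 33^2 ≡ 33² = 1089 ≡ 14, 33^4 ≡ 14² = 196 ≡ 24, 33^8 ≡ 24² = 576 ≡ 17, 33^16 ≡ 17² = 289 ≡ 31, 33^32 ≡ 31² = 961 ≡ 15. Since 37 = 32 + 4 + 1, 33^37 ≡ 15·24·33: 15·24 = 360 ≡ 16, then 16·33 = 528 ≡ 12. So 33^37 ≡ 12 (mod 43).
Hence σ⁻¹(33) = 12.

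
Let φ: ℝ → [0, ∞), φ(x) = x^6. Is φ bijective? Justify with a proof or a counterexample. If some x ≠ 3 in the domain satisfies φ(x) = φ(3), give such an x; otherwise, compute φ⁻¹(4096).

φ(3) = 729 = (−3)^6 = φ(−3) (since 6 is even), with 3 ≠ −3. So φ is not injective, hence not bijective.
For the follow-up, such an x exists: taking x = −3 ∈ ℝ gives φ(−3) = 729 = φ(3) with −3 ≠ 3.

-3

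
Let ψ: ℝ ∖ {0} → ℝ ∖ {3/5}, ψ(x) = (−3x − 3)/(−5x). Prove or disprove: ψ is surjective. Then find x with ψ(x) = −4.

For any y ≠ 3/5, solving y(−5x) = −3x − 3 for x gives a well-defined x ≠ 0. So ψ is surjective.
Solving ψ(x) = −4: cross-multiplying gives −3x − 3 = −4(−5x), which rearranges to −23x = 3, so x = −3/23.

-3/23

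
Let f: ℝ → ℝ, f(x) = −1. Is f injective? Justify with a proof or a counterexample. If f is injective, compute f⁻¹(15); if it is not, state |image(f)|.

Recall that f is injective if f(s) = f(t) implies s = t.
f(0) = −1 = f(1) with 0 ≠ 1, so f is not injective.
Since f is not injective, we state |image(f)|: the image of f is {−1}, which has 1 element.

1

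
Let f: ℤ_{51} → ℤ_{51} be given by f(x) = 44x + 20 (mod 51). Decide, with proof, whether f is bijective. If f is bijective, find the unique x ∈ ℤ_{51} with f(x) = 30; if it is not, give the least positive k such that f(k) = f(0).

35

Suppose f(x_1) = f(x_2) in ℤ_{51}. Then 44x_1 + 20 ≡ 44x_2 + 20 (mod 51), therefore 44(x_1 − x_2) ≡ 0 (mod 51).
Since gcd(44, 51) = 1, 44 is invertible modulo 51, so x_1 − x_2 ≡ 0 (mod 51), i.e. x_1 = x_2.
We now compute 44⁻¹ mod 51 explicitly. Euclid's algorithm: 51 = 1·44 + 7, 44 = 6·7 + 2, 7 = 3·2 + 1; back-substituting gives 1 = 29·44 − 25·51, so 44⁻¹ ≡ 29 (mod 51).
For any y ∈ ℤ_{51}, x = 29(y − 20) mod 51 satisfies f(x) = 44·29(y − 20) + 20 ≡ y (since 44·29 ≡ 1 mod 51). So every y has a preimage.
So f is bijective.
Since f is bijective, we compute f⁻¹(30): solve 44x + 20 ≡ 30 (mod 51), i.e. 44x ≡ 10 (mod 51).
Multiplying by 44⁻¹ = 29 gives x ≡ 29·10 = 290 = 5·51 + 35 ≡ 35 (mod 51).
Check: f(35) = 44·35 + 20 = 1560 = 30·51 + 30 ≡ 30 (mod 51).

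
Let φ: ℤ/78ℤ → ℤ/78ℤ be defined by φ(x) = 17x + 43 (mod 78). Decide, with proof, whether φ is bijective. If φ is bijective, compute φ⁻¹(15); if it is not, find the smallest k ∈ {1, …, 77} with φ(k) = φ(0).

Suppose φ(a) = φ(b) in ℤ/78ℤ. Then 17a + 43 ≡ 17b + 43 (mod 78), hence 17(a − b) ≡ 0 (mod 78).
Since gcd(17, 78) = 1, 17 is invertible modulo 78, thus a − b ≡ 0 (mod 78), i.e. a = b.
We now compute 17⁻¹ mod 78 explicitly. Euclid's algorithm: 78 = 4·17 + 10, 17 = 1·10 + 7, 10 = 1·7 + 3, 7 = 2·3 + 1; back-substituting gives 1 = 23·17 − 5·78, so 17⁻¹ ≡ 23 (mod 78).
For any y ∈ ℤ/78ℤ, x = 23(y − 43) mod 78 satisfies φ(x) = 17·23(y − 43) + 43 ≡ y (since 17·23 ≡ 1 mod 78). So every y has a preimage.
So φ is bijective.
Since φ is bijective, we compute φ⁻¹(15): solve 17x + 43 ≡ 15 (mod 78), i.e. 17x ≡ 50 (mod 78).
Multiplying by 17⁻¹ = 23 gives x ≡ 23·50 = 1150 = 14·78 + 58 ≡ 58 (mod 78).
Check: φ(58) = 17·58 + 43 = 1029 = 13·78 + 15 ≡ 15 (mod 78).

58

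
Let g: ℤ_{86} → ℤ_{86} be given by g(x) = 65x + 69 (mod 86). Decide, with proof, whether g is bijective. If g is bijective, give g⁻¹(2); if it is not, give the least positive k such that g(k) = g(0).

81

If g(u) = g(v), then 65u ≡ 65v (mod 86). Because gcd(65, 86) = 1, we may cancel 65 to get u ≡ v (mod 86).
We now compute 65⁻¹ mod 86 explicitly. Euclid's algorithm: 86 = 1·65 + 21, 65 = 3·21 + 2, 21 = 10·2 + 1; back-substituting gives 1 = 45·65 − 34·86, so 65⁻¹ ≡ 45 (mod 86).
For any y ∈ ℤ_{86}, x = 45(y − 69) mod 86 satisfies g(x) = 65·45(y − 69) + 69 ≡ y (since 65·45 ≡ 1 mod 86). So every y has a preimage.
So g is bijective.
Since g is bijective, we find g⁻¹(2): we need 65x ≡ 2 − 69 ≡ 19 (mod 86). Using 65⁻¹ = 45: x ≡ 45·19 = 855 = 9·86 + 81, so x = 81.
Check: g(81) = 65·81 + 69 = 5334 = 62·86 + 2 ≡ 2 (mod 86).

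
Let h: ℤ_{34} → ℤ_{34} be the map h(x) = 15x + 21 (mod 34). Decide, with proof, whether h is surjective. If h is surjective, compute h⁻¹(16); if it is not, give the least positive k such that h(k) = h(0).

Since gcd(15, 34) = 1, 15 is invertible modulo 34. Euclid's algorithm: 34 = 2·15 + 4, 15 = 3·4 + 3, 4 = 1·3 + 1; back-substituting gives 1 = 25·15 − 11·34, so 15⁻¹ ≡ 25 (mod 34).
For any y ∈ ℤ_{34}, x = 25(y − 21) mod 34 satisfies h(x) = 15·25(y − 21) + 21 ≡ y (since 15·25 ≡ 1 mod 34). So every y has a preimage.
Thus h is surjective.
Since h is surjective, we compute h⁻¹(16): solve 15x + 21 ≡ 16 (mod 34), i.e. 15x ≡ 29 (mod 34).
Multiplying by 15⁻¹ = 25 gives x ≡ 25·29 = 725 = 21·34 + 11 ≡ 11 (mod 34).
Check: h(11) = 15·11 + 21 = 186 = 5·34 + 16 ≡ 16 (mod 34).

11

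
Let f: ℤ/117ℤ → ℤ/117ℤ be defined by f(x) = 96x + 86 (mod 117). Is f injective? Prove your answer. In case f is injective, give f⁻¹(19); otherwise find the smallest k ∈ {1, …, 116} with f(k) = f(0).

39

We have gcd(96, 117) = 3 > 1. Taking s = 0 and t = 39: f(0) = 86 and f(39) = 96·39 + 86 = 3830 ≡ 86 (mod 117).
So f(0) = f(39) while 0 ≠ 39, hence f is not injective.
Since f is not injective, we find the least positive k with f(k) = f(0): this means 96k ≡ 0 (mod 117), i.e. 117 ∣ 96k. Since gcd(96, 117) = 3, dividing through by 3 this holds exactly when 39 ∣ 32k, and as gcd(32, 39) = 1, exactly when 39 ∣ k.
The smallest positive such k is 39.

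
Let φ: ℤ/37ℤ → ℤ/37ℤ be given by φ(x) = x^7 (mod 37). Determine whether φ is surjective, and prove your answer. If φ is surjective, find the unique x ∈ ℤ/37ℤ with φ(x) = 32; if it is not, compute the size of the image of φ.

13

Since 37 is prime, the nonzero elements of ℤ/37ℤ form a cyclic group of order 36.
As gcd(7, 36) = 1, raising to the 7th power is a bijection on this group: if s^7 ≡ t^7 then (st^{−1})^7 = 1, and the only element of order dividing gcd(7, 36) = 1 is 1, so s = t.
With φ(0) = 0 this makes φ injective on all of ℤ/37ℤ, hence bijective (finite equal-size domain and codomain). In particular φ is surjective.
Since φ is surjective, we find the preimage of 32. The inverse of x ↦ x^7 on (ℤ/37ℤ)^× is x ↦ x^31, because 7·31 = 217 = 6·36 + 1 ≡ 1 (mod 36) and x^{36} = 1 for x ≠ 0 (Fermat). So φ⁻¹(32) = 32^31 mod 37.
Repeated squaring mod 37: 32^1 ≡ 32, 32^2 ≡ 32² = 1024 ≡ 25, 32^4 ≡ 25² = 625 ≡ 33, 32^8 ≡ 33² = 1089 ≡ 16, 32^16 ≡ 16² = 256 ≡ 34. Since 31 = 16 + 8 + 4 + 2 + 1, 32^31 ≡ 34·16·33·25·32: 34·16 = 544 ≡ 26, then 26·33 = 858 ≡ 7, then 7·25 = 175 ≡ 27, then 27·32 = 864 ≡ 13. So 32^31 ≡ 13 (mod 37).
Hence φ⁻¹(32) = 13.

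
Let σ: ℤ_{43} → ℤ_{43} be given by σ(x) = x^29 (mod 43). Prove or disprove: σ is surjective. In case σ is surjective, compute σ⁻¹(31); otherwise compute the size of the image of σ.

14

Since 43 is prime, the nonzero elements of ℤ_{43} form a cyclic group of order 42.
As gcd(29, 42) = 1, raising to the 29th power is a bijection on this group: if s^29 ≡ t^29 then (st^{−1})^29 = 1, and the only element of order dividing gcd(29, 42) = 1 is 1, so s = t.
With σ(0) = 0 this makes σ injective on all of ℤ_{43}, hence bijective (finite equal-size domain and codomain). In particular σ is surjective.
Since σ is surjective, we find the preimage of 31. The inverse of x ↦ x^29 on (ℤ_{43})^× is x ↦ x^29, because 29·29 = 841 = 20·42 + 1 ≡ 1 (mod 42) and x^{42} = 1 for x ≠ 0 (Fermat). So σ⁻¹(31) = 31^29 mod 43.
Repeated squaring mod 43: 31^1 ≡ 31, 31^2 ≡ 31² = 961 ≡ 15, 31^4 ≡ 15² = 225 ≡ 10, 31^8 ≡ 10² = 100 ≡ 14, 31^16 ≡ 14² = 196 ≡ 24. Since 29 = 16 + 8 + 4 + 1, 31^29 ≡ 24·14·10·31: 24·14 = 336 ≡ 35, then 35·10 = 350 ≡ 6, then 6·31 = 186 ≡ 14. So 31^29 ≡ 14 (mod 43).
Hence σ⁻¹(31) = 14.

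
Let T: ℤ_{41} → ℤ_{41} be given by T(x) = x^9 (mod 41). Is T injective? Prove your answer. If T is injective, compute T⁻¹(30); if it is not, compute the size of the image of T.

Since 41 is prime, the nonzero elements of ℤ_{41} form a cyclic group of order 40.
As gcd(9, 40) = 1, raising to the 9th power is a bijection on this group: if x_1^9 ≡ x_2^9 then (x_1x_2^{−1})^9 = 1, and the only element of order dividing gcd(9, 40) = 1 is 1, so x_1 = x_2.
With T(0) = 0 this makes T injective on all of ℤ_{41}, hence bijective (finite equal-size domain and codomain). In particular T is injective.
Since T is injective, we find the preimage of 30. The inverse of x ↦ x^9 on (ℤ_{41})^× is x ↦ x^9, because 9·9 = 81 = 2·40 + 1 ≡ 1 (mod 40) and x^{40} = 1 for x ≠ 0 (Fermat). So T⁻¹(30) = 30^9 mod 41.
Repeated squaring mod 41: 30^1 ≡ 30, 30^2 ≡ 30² = 900 ≡ 39, 30^4 ≡ 39² = 1521 ≡ 4, 30^8 ≡ 4² = 16. Since 9 = 8 + 1, 30^9 ≡ 16·30: 16·30 = 480 ≡ 29. So 30^9 ≡ 29 (mod 41).
Hence T⁻¹(30) = 29.

29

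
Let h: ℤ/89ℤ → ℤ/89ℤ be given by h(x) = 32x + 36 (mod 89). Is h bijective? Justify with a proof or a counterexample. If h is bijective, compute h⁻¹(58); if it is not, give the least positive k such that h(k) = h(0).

73

If h(u) = h(v), then 32u ≡ 32v (mod 89). Because gcd(32, 89) = 1, we may cancel 32 to get u ≡ v (mod 89).
We now compute 32⁻¹ mod 89 explicitly. Euclid's algorithm: 89 = 2·32 + 25, 32 = 1·25 + 7, 25 = 3·7 + 4, 7 = 1·4 + 3, 4 = 1·3 + 1; back-substituting gives 1 = 64·32 − 23·89, so 32⁻¹ ≡ 64 (mod 89).
Then y ↦ 64(y − 36) is a two-sided inverse to h, so every y ∈ ℤ/89ℤ has a preimage.
Thus h is bijective.
Since h is bijective, we find h⁻¹(58): we need 32x ≡ 58 − 36 ≡ 22 (mod 89). Using 32⁻¹ = 64: x ≡ 64·22 = 1408 = 15·89 + 73, so x = 73.
Check: h(73) = 32·73 + 36 = 2372 = 26·89 + 58 ≡ 58 (mod 89).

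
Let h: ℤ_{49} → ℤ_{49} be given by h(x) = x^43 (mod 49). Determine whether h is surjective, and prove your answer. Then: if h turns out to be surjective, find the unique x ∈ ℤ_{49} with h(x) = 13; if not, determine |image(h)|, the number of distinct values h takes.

h(0) = 0^43 = 0.
h(7): Repeated squaring mod 49: 7^1 ≡ 7, 7^2 ≡ 7² = 49 ≡ 0, 7^4 ≡ 0² = 0, 7^8 ≡ 0² = 0, 7^16 ≡ 0² = 0, 7^32 ≡ 0² = 0. Since 43 = 32 + 8 + 2 + 1, 7^43 ≡ 0·0·0·7: 0·0 = 0, then 0·0 = 0, then 0·7 = 0. So 7^43 ≡ 0 (mod 49).
So h(0) = h(7) = 0 while 0 ≠ 7, therefore h is not injective.
A non-injective map from the 49-element set ℤ_{49} to itself takes at most 48 distinct values, so it cannot be surjective. So h is not surjective.
Since h is not surjective, we determine |image(h)|. Computing x^43 mod 49 for each x (by repeated squaring, reducing mod 49 at every step), the values h(0), h(1), …, h(48) are: 0, 1, 2, 3, 4, 5, 6, 0, 8, 9, 10, 11, 12, 13, 0, 15, 16, 17, 18, 19, 20, 0, 22, 23, 24, 25, 26, 27, 0, 29, 30, 31, 32, 33, 34, 0, 36, 37, 38, 39, 40, 41, 0, 43, 44, 45, 46, 47, 48.
The distinct values are {0, 1, 2, 3, 4, 5, 6, 8, 9, 10, 11, 12, 13, 15, 16, 17, 18, 19, 20, 22, 23, 24, 25, 26, 27, 29, 30, 31, 32, 33, 34, 36, 37, 38, 39, 40, 41, 43, 44, 45, 46, 47, 48}; there are 43 of them.

43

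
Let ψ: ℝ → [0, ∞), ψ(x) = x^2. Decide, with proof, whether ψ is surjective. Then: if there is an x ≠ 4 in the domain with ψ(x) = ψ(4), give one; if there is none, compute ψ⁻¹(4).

For any y ∈ [0, ∞), x = y^{1/2} ∈ ℝ satisfies x^2 = y, so ψ is surjective.
For the follow-up, such an x exists: taking x = −4 ∈ ℝ gives ψ(−4) = 16 = ψ(4) with −4 ≠ 4.

-4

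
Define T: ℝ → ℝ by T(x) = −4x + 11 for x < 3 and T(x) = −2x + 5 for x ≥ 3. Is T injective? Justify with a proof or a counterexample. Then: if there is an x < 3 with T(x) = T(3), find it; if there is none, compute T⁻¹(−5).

5

Both pieces are strictly decreasing (slopes −4 and −2), so each is injective on its own interval.
The left piece maps (−∞, 3) onto (−1, ∞); the right piece maps [3, ∞) onto (−∞, −1].
These images are disjoint, so no value is attained by both pieces. Therefore T is injective.
Because the two images are disjoint, no x < 3 has T(x) = T(3), so we compute T⁻¹(−5): −5 lies in (−∞, −1], so solve −2x + 5 = −5: x = (−5 − 5)/(−2) = 5.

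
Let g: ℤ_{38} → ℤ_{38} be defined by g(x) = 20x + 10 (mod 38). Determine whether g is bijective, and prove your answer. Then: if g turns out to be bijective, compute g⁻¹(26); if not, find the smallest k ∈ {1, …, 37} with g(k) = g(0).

19

We have gcd(20, 38) = 2 > 1. Taking s = 0 and t = 19: g(0) = 10 and g(19) = 20·19 + 10 = 390 ≡ 10 (mod 38).
So g(0) = g(19) while 0 ≠ 19, so g is not injective, hence not bijective.
Since g is not bijective, we find the least positive k with g(k) = g(0): this means 20k ≡ 0 (mod 38), i.e. 38 ∣ 20k. Since gcd(20, 38) = 2, dividing through by 2 this holds exactly when 19 ∣ 10k, and as gcd(10, 19) = 1, exactly when 19 ∣ k.
The smallest positive such k is 19.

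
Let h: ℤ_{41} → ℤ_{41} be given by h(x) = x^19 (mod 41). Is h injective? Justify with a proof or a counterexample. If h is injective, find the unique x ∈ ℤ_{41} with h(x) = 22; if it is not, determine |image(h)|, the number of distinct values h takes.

13

Since 41 is prime, the nonzero elements of ℤ_{41} form a cyclic group of order 40.
As gcd(19, 40) = 1, raising to the 19th power is a bijection on this group: if s^19 ≡ t^19 then (st^{−1})^19 = 1, and the only element of order dividing gcd(19, 40) = 1 is 1, so s = t.
With h(0) = 0 this makes h injective on all of ℤ_{41}, hence bijective (finite equal-size domain and codomain). In particular h is injective.
Since h is injective, we find the preimage of 22. The inverse of x ↦ x^19 on (ℤ_{41})^× is x ↦ x^19, because 19·19 = 361 = 9·40 + 1 ≡ 1 (mod 40) and x^{40} = 1 for x ≠ 0 (Fermat). So h⁻¹(22) = 22^19 mod 41.
Repeated squaring mod 41: 22^1 ≡ 22, 22^2 ≡ 22² = 484 ≡ 33, 22^4 ≡ 33² = 1089 ≡ 23, 22^8 ≡ 23² = 529 ≡ 37, 22^16 ≡ 37² = 1369 ≡ 16. Since 19 = 16 + 2 + 1, 22^19 ≡ 16·33·22: 16·33 = 528 ≡ 36, then 36·22 = 792 ≡ 13. So 22^19 ≡ 13 (mod 41).
Hence h⁻¹(22) = 13.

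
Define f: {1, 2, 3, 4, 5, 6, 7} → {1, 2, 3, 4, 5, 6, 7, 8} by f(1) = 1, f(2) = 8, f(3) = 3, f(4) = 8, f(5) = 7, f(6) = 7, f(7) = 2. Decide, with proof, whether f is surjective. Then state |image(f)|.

5

No element maps to 4, so f is not surjective.
The image of f is {1, 2, 3, 7, 8}, which has 5 elements.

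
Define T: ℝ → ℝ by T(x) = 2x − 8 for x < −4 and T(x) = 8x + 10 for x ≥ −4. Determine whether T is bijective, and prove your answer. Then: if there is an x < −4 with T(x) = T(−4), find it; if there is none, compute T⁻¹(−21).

Both pieces are strictly increasing (slopes 2 and 8), so each is injective on its own interval.
The left piece maps (−∞, −4) onto (−∞, −16); the right piece maps [−4, ∞) onto [−22, ∞).
These images overlap. In particular T(−4) = −22 (right piece), and solving 2x − 8 = −22 on the left piece gives x = −7 < −4.
So T(−7) = T(−4) with −7 ≠ −4, and T is not injective, hence not bijective. This x = −7 is the requested value below −4.

-7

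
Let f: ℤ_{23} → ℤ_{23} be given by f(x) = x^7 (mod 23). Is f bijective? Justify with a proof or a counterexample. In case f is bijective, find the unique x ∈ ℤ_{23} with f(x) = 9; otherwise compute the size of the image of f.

Since 23 is prime, the nonzero elements of ℤ_{23} form a cyclic group of order 22.
As gcd(7, 22) = 1, raising to the 7th power is a bijection on this group: if a^7 ≡ b^7 then (ab^{−1})^7 = 1, and the only element of order dividing gcd(7, 22) = 1 is 1, so a = b.
With f(0) = 0 this makes f injective on all of ℤ_{23}, hence bijective (finite equal-size domain and codomain). In particular f is bijective.
Since f is bijective, we find the preimage of 9. The inverse of x ↦ x^7 on (ℤ_{23})^× is x ↦ x^19, because 7·19 = 133 = 6·22 + 1 ≡ 1 (mod 22) and x^{22} = 1 for x ≠ 0 (Fermat). So f⁻¹(9) = 9^19 mod 23.
Repeated squaring mod 23: 9^1 ≡ 9, 9^2 ≡ 9² = 81 ≡ 12, 9^4 ≡ 12² = 144 ≡ 6, 9^8 ≡ 6² = 36 ≡ 13, 9^16 ≡ 13² = 169 ≡ 8. Since 19 = 16 + 2 + 1, 9^19 ≡ 8·12·9: 8·12 = 96 ≡ 4, then 4·9 = 36 ≡ 13. So 9^19 ≡ 13 (mod 23).
Hence f⁻¹(9) = 13.

13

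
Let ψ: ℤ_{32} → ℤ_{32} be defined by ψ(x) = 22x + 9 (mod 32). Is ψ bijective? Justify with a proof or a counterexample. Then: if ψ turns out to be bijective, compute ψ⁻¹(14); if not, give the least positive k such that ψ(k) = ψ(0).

By definition, injectivity means: for all u, v in the domain, ψ(u) = ψ(v) implies u = v.
We have gcd(22, 32) = 2 > 1. Taking u = 0 and v = 16: ψ(0) = 9 and ψ(16) = 22·16 + 9 = 361 ≡ 9 (mod 32).
So ψ(0) = ψ(16) while 0 ≠ 16, hence ψ is not injective, hence not bijective.
Since ψ is not bijective, we find the least positive k with ψ(k) = ψ(0): this means 22k ≡ 0 (mod 32), i.e. 32 ∣ 22k. Since gcd(22, 32) = 2, dividing through by 2 this holds exactly when 16 ∣ 11k, and as gcd(11, 16) = 1, exactly when 16 ∣ k.
The smallest positive such k is 16.

16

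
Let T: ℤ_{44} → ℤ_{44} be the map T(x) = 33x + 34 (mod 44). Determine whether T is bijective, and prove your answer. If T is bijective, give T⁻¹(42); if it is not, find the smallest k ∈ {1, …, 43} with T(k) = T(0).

We have gcd(33, 44) = 11 > 1. Taking a = 0 and b = 4: T(0) = 34 and T(4) = 33·4 + 34 = 166 ≡ 34 (mod 44).
So T(0) = T(4) while 0 ≠ 4, thus T is not injective, hence not bijective.
Since T is not bijective, we find the least positive k with T(k) = T(0): this means 33k ≡ 0 (mod 44), i.e. 44 ∣ 33k. Since gcd(33, 44) = 11, dividing through by 11 this holds exactly when 4 ∣ 3k, and as gcd(3, 4) = 1, exactly when 4 ∣ k.
The smallest positive such k is 4.

4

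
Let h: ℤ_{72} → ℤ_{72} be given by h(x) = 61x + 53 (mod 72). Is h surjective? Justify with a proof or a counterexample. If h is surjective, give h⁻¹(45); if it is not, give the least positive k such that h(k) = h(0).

Since gcd(61, 72) = 1, 61 is invertible modulo 72. Euclid's algorithm: 72 = 1·61 + 11, 61 = 5·11 + 6, 11 = 1·6 + 5, 6 = 1·5 + 1; back-substituting gives 1 = 13·61 − 11·72, so 61⁻¹ ≡ 13 (mod 72).
For any y ∈ ℤ_{72}, x = 13(y − 53) mod 72 satisfies h(x) = 61·13(y − 53) + 53 ≡ y (since 61·13 ≡ 1 mod 72). So every y has a preimage.
So h is surjective.
Since h is surjective, we find h⁻¹(45): we need 61x ≡ 45 − 53 ≡ 64 (mod 72). Using 61⁻¹ = 13: x ≡ 13·64 = 832 = 11·72 + 40, so x = 40.
Check: h(40) = 61·40 + 53 = 2493 = 34·72 + 45 ≡ 45 (mod 72).

40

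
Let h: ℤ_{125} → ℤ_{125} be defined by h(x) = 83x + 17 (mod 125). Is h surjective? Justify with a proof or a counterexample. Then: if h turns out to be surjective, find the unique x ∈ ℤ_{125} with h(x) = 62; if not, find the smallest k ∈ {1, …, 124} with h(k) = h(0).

115

Since gcd(83, 125) = 1, 83 is invertible modulo 125. Euclid's algorithm: 125 = 1·83 + 42, 83 = 1·42 + 41, 42 = 1·41 + 1; back-substituting gives 1 = 122·83 − 81·125, so 83⁻¹ ≡ 122 (mod 125).
For any y ∈ ℤ_{125}, x = 122(y − 17) mod 125 satisfies h(x) = 83·122(y − 17) + 17 ≡ y (since 83·122 ≡ 1 mod 125). So every y has a preimage.
So h is surjective.
Since h is surjective, we compute h⁻¹(62): solve 83x + 17 ≡ 62 (mod 125), i.e. 83x ≡ 45 (mod 125).
Multiplying by 83⁻¹ = 122 gives x ≡ 122·45 = 5490 = 43·125 + 115 ≡ 115 (mod 125).
Check: h(115) = 83·115 + 17 = 9562 = 76·125 + 62 ≡ 62 (mod 125).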